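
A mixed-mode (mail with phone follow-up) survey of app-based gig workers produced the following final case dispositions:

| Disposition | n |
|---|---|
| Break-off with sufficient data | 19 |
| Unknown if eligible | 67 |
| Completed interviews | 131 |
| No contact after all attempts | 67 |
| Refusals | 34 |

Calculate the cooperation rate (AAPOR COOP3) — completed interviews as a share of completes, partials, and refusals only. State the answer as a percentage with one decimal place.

Num → 131
Base → 131 + 19 + 34 = 184
COOP3 = 131 / 184 = 0.7120

71.2%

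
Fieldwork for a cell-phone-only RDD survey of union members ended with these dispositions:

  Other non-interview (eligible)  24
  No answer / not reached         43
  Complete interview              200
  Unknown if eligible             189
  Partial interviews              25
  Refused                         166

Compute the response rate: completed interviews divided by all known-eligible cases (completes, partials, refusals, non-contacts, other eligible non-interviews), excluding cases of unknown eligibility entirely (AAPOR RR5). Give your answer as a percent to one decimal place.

43.7%

Top → 200
Denominator → 200 + 25 + 166 + 43 + 24 = 458
RR5 = 200 / 458 = 0.4367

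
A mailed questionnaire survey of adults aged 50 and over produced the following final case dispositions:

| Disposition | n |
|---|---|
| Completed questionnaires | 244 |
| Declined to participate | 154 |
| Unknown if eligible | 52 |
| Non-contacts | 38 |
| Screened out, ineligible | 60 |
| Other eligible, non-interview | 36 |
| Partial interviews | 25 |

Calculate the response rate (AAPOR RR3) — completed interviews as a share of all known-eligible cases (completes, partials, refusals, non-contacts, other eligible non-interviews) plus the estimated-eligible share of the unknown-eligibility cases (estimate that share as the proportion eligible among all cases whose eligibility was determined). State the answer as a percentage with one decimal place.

Numerator: 244
Known eligible: 244 + 25 + 154 + 38 + 36 = 497
e = 497 / (497 + 60) = 497 / 557 = 0.8923
e × U: 0.8923 × 52 = 46.40
Base: 497 + 46.40 = 543.40
RR3 = 244 / 543.40 = 0.4490

44.9%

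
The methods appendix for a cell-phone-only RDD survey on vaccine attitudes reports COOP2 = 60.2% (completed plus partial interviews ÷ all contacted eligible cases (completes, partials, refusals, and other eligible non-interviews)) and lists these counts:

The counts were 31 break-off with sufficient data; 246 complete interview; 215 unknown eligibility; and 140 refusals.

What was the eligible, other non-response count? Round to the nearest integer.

43

Num → 246 + 31 = 277
COOP2 = 277 / D = 0.602
D = 277 / 0.602 = 460.1
Remaining denominator categories sum to 417
eligible, other non-response = 460.1 − 417 ≈ 43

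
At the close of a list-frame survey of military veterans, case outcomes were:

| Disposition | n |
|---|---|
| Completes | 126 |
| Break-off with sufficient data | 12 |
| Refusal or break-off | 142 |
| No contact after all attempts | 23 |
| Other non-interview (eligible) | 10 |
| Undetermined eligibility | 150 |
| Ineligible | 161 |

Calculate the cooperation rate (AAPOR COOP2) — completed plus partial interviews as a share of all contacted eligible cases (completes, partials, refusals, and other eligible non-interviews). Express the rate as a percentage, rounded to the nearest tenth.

Numerator = 126 + 12 = 138
Base = 126 + 12 + 142 + 10 = 290
COOP2 = 138 / 290 = 0.4759

47.6%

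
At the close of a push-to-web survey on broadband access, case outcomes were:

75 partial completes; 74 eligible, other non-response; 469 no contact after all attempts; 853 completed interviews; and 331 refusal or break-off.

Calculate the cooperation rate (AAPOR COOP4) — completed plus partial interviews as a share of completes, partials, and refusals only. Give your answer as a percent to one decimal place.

73.7%

Numerator → 853 + 75 = 928
Denom → 853 + 75 + 331 = 1259
COOP4 = 928 / 1259 = 0.7371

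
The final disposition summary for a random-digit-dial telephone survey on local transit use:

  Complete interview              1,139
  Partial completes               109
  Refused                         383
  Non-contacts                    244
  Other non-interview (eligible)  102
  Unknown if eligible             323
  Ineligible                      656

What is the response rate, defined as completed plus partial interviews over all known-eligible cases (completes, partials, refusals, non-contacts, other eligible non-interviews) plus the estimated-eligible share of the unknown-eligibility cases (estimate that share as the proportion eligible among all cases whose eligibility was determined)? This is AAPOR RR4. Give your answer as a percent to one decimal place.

56.2%

Top → 1139 + 109 = 1248
Known eligible → 1139 + 109 + 383 + 244 + 102 = 1977
e = 1977 / (1977 + 656) = 1977 / 2633 = 0.7509
e × U → 0.7509 × 323 = 242.54
Base → 1977 + 242.54 = 2219.54
RR4 = 1248 / 2219.54 = 0.5623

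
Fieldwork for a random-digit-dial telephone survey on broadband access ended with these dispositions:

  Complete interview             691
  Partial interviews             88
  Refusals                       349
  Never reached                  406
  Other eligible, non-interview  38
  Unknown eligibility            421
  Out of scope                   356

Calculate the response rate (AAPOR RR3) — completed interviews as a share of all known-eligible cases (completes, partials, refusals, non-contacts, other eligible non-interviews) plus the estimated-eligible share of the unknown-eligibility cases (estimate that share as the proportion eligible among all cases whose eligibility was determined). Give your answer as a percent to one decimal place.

Numerator → 691
Determined eligible → 691 + 88 + 349 + 406 + 38 = 1572
e = 1572 / (1572 + 356) = 1572 / 1928 = 0.8154
Estimated eligible among unknowns → 0.8154 × 421 = 343.28
Denom → 1572 + 343.28 = 1915.28
RR3 = 691 / 1915.28 = 0.3608

36.1%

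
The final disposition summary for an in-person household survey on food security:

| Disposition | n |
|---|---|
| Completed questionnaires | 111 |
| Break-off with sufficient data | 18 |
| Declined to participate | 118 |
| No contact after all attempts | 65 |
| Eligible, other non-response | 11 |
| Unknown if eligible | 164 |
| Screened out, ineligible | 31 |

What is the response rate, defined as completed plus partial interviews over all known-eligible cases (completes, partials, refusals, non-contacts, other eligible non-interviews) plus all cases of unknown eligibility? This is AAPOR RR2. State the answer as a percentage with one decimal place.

Numerator: 111 + 18 = 129
Denominator: 111 + 18 + 118 + 65 + 11 + 164 = 487
RR2 = 129 / 487 = 0.2649

26.5%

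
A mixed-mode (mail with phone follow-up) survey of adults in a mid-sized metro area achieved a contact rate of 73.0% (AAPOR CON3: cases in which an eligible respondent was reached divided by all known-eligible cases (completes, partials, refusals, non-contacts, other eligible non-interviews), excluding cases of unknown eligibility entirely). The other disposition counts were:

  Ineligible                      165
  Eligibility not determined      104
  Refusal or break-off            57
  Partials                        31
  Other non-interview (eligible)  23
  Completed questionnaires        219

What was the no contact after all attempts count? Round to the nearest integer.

122

Num = 219 + 31 + 57 + 23 = 330
CON3 = 330 / D = 0.730
D = 330 / 0.730 = 452.1
Other denominator terms total 330
no contact after all attempts = 452.1 − 330 ≈ 122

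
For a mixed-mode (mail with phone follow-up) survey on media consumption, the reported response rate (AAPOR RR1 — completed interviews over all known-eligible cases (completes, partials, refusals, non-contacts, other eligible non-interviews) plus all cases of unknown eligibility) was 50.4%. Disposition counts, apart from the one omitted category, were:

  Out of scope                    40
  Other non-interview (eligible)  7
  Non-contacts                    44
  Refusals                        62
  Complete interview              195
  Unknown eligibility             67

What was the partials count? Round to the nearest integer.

12

RR1 = 195 / D = 0.504
D = 195 / 0.504 = 386.9
Other denominator terms total 375
partials = 386.9 − 375 ≈ 12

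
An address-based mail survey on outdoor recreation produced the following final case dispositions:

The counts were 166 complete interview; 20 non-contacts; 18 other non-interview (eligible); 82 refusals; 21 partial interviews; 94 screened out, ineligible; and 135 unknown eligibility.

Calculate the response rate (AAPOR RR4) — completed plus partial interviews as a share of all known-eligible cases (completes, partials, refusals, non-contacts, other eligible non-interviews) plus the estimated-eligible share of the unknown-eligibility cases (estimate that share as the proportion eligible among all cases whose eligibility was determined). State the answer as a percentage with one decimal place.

Numerator: 166 + 21 = 187
Known eligible: 166 + 21 + 82 + 20 + 18 = 307
e = 307 / (307 + 94) = 307 / 401 = 0.7656
Estimated eligible among unknowns: 0.7656 × 135 = 103.36
Base: 307 + 103.36 = 410.36
RR4 = 187 / 410.36 = 0.4557

45.6%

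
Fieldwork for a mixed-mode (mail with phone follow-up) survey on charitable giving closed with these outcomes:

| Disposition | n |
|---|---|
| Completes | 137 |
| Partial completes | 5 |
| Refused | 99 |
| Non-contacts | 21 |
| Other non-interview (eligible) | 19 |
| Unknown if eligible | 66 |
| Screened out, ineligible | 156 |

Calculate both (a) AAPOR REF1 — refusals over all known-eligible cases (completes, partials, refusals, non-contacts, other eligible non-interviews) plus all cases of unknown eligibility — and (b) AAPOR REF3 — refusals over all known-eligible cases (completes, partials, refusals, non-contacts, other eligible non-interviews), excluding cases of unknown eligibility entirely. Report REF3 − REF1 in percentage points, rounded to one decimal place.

Num → 99
Base → 137 + 5 + 99 + 21 + 19 + 66 = 347
REF1 = 99 / 347 = 0.2853
Base → 137 + 5 + 99 + 21 + 19 = 281
REF3 = 99 / 281 = 0.3523
Difference = 35.23 − 28.53 = 6.70 percentage points

6.7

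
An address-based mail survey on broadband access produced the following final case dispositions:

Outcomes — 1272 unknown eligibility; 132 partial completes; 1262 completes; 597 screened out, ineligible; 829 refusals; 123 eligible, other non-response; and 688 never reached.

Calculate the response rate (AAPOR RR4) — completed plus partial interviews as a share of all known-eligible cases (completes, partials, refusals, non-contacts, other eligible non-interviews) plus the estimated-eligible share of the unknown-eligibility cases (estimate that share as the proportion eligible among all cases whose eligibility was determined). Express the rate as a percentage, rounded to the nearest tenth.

Num: 1262 + 132 = 1394
Known eligible: 1262 + 132 + 829 + 688 + 123 = 3034
e = 3034 / (3034 + 597) = 3034 / 3631 = 0.8356
Eligible share of unknowns: 0.8356 × 1272 = 1062.88
Denominator: 3034 + 1062.88 = 4096.88
RR4 = 1394 / 4096.88 = 0.3403

34.0%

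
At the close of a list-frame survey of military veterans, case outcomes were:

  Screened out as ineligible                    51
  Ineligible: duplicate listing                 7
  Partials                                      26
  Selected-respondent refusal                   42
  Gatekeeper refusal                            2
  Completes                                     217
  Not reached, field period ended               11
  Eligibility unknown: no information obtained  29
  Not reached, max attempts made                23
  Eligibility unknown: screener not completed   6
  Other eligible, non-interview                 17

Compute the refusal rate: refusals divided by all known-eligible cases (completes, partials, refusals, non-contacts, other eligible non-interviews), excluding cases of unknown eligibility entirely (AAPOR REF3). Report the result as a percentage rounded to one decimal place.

Refusals = 2 + 42 = 44
No contact after all attempts = 11 + 23 = 34
Eligibility not determined = 6 + 29 = 35
Out of scope = 51 + 7 = 58
Top: 44
Denominator: 217 + 26 + 44 + 34 + 17 = 338
REF3 = 44 / 338 = 0.1302

13.0%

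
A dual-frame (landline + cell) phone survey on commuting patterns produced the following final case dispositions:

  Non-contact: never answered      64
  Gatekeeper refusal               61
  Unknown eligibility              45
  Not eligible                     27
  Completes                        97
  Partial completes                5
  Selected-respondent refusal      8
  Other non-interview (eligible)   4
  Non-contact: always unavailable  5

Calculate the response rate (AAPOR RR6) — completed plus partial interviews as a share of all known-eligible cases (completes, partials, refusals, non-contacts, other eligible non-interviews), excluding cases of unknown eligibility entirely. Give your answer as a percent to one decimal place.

Refusals = 61 + 8 = 69
No answer / not reached = 64 + 5 = 69
Num: 97 + 5 = 102
Base: 97 + 5 + 69 + 69 + 4 = 244
RR6 = 102 / 244 = 0.4180

41.8%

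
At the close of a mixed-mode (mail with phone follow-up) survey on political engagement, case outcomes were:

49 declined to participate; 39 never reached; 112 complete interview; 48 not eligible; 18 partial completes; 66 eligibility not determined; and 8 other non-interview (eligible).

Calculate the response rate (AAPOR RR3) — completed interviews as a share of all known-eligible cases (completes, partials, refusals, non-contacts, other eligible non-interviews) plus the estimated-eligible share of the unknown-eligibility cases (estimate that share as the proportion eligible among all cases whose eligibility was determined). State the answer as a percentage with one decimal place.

39.9%

Numerator: 112
Eligible (known): 112 + 18 + 49 + 39 + 8 = 226
e = 226 / (226 + 48) = 226 / 274 = 0.8248
e × U: 0.8248 × 66 = 54.44
Denom: 226 + 54.44 = 280.44
RR3 = 112 / 280.44 = 0.3994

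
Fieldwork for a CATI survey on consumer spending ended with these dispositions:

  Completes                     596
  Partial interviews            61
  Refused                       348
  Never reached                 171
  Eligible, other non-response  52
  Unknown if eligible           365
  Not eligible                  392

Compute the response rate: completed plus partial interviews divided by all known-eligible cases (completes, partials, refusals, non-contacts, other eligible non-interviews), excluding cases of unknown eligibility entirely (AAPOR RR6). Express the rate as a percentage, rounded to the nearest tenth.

Numerator: 596 + 61 = 657
Base: 596 + 61 + 348 + 171 + 52 = 1228
RR6 = 657 / 1228 = 0.5350

53.5%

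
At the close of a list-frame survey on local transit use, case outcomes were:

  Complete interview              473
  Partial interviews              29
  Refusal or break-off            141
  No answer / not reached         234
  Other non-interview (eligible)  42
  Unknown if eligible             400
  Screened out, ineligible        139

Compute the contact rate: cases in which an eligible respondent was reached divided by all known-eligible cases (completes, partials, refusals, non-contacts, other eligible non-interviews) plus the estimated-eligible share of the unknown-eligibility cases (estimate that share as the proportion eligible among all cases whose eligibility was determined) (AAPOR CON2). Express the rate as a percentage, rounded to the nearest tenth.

54.1%

Numerator → 473 + 29 + 141 + 42 = 685
Eligible (known) → 473 + 29 + 141 + 234 + 42 = 919
e = 919 / (919 + 139) = 919 / 1058 = 0.8686
Eligible share of unknowns → 0.8686 × 400 = 347.44
Base → 919 + 347.44 = 1266.44
CON2 = 685 / 1266.44 = 0.5409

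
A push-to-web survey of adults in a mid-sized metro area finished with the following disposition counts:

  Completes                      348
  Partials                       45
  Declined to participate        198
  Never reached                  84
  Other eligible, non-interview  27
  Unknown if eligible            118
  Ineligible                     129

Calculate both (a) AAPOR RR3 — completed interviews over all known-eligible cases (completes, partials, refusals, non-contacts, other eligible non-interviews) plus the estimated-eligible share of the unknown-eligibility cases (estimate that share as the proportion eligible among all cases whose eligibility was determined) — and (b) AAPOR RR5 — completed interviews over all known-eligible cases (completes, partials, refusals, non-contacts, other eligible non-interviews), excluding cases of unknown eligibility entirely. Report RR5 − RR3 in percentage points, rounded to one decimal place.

6.2

Numerator → 348
Known eligible → 348 + 45 + 198 + 84 + 27 = 702
e = 702 / (702 + 129) = 702 / 831 = 0.8448
Eligible share of unknowns → 0.8448 × 118 = 99.69
Denom → 702 + 99.69 = 801.69
RR3 = 348 / 801.69 = 0.4341
Denom → 348 + 45 + 198 + 84 + 27 = 702
RR5 = 348 / 702 = 0.4957
Difference = 49.57 − 43.41 = 6.16 percentage points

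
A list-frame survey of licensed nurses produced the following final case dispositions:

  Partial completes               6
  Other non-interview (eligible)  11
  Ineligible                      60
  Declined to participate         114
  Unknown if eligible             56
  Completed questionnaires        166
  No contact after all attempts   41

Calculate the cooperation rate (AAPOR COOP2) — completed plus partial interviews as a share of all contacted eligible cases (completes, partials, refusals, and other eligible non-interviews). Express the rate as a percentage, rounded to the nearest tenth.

Top: 166 + 6 = 172
Denominator: 166 + 6 + 114 + 11 = 297
COOP2 = 172 / 297 = 0.5791

57.9%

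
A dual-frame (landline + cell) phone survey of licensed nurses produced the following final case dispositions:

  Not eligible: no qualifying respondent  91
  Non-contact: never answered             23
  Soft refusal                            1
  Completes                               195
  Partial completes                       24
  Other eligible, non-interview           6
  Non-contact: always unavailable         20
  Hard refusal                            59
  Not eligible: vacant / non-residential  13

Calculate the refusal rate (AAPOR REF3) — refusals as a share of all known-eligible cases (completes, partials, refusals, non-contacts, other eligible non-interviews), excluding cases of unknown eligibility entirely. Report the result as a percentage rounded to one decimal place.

18.3%

Declined to participate = 59 + 1 = 60
Never reached = 23 + 20 = 43
Ineligible = 91 + 13 = 104
Numerator = 60
Denominator = 195 + 24 + 60 + 43 + 6 = 328
REF3 = 60 / 328 = 0.1829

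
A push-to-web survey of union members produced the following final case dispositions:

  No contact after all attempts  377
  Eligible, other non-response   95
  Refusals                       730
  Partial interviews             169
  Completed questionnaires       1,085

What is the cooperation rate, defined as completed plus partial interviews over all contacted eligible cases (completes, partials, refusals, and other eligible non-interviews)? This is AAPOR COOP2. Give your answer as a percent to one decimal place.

Top: 1085 + 169 = 1254
Base: 1085 + 169 + 730 + 95 = 2079
COOP2 = 1254 / 2079 = 0.6032

60.3%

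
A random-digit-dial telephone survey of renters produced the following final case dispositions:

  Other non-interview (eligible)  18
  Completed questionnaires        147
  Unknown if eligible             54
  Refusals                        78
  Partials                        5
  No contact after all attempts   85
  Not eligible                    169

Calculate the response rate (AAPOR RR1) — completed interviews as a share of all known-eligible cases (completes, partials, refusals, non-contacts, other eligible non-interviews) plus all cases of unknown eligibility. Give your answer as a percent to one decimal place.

Numerator: 147
Denom: 147 + 5 + 78 + 85 + 18 + 54 = 387
RR1 = 147 / 387 = 0.3798

38.0%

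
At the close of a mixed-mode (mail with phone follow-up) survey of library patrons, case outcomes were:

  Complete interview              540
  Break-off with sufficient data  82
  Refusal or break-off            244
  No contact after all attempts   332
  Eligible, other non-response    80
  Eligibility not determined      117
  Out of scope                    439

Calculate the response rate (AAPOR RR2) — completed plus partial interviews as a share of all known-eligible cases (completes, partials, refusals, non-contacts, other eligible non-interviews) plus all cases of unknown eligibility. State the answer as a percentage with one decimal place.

Num = 540 + 82 = 622
Denom = 540 + 82 + 244 + 332 + 80 + 117 = 1395
RR2 = 622 / 1395 = 0.4459

44.6%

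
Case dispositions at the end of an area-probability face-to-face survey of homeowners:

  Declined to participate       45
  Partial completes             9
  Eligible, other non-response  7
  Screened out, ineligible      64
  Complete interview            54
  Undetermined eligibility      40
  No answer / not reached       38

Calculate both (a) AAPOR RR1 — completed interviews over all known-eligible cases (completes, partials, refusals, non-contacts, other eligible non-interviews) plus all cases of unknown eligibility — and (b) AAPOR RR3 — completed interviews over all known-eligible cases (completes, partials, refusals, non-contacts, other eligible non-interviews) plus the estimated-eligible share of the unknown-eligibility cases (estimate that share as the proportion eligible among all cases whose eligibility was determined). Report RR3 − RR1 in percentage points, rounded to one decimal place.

1.8

Num: 54
Denom: 54 + 9 + 45 + 38 + 7 + 40 = 193
RR1 = 54 / 193 = 0.2798
Determined eligible: 54 + 9 + 45 + 38 + 7 = 153
e = 153 / (153 + 64) = 153 / 217 = 0.7051
Estimated eligible among unknowns: 0.7051 × 40 = 28.20
Denom: 153 + 28.20 = 181.20
RR3 = 54 / 181.20 = 0.2980
Difference = 29.80 − 27.98 = 1.82 percentage points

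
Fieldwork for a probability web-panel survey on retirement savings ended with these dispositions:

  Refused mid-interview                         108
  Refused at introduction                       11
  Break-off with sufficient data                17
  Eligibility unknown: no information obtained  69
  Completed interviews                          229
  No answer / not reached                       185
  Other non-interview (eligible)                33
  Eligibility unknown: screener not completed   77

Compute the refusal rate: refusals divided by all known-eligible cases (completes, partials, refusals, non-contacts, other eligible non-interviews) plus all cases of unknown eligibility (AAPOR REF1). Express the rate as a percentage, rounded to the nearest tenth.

16.3%

Refused = 11 + 108 = 119
Unknown if eligible = 77 + 69 = 146
Numerator = 119
Denominator = 229 + 17 + 119 + 185 + 33 + 146 = 729
REF1 = 119 / 729 = 0.1632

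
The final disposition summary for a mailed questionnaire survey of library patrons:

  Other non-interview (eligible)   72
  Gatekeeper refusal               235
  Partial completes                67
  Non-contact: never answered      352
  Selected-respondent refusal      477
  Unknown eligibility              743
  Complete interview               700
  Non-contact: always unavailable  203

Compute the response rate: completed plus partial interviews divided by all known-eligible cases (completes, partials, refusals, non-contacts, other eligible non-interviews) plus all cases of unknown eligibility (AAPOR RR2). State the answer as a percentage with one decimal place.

26.9%

Refusals = 235 + 477 = 712
Non-contacts = 352 + 203 = 555
Numerator → 700 + 67 = 767
Denominator → 700 + 67 + 712 + 555 + 72 + 743 = 2849
RR2 = 767 / 2849 = 0.2692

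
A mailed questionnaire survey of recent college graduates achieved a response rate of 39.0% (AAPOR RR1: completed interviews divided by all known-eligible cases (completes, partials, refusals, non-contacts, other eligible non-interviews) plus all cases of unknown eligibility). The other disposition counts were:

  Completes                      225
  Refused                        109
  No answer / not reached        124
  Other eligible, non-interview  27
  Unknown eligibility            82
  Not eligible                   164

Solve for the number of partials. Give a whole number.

10

RR1 = 225 / D = 0.390
D = 225 / 0.390 = 576.9
Other denominator terms total 567
partials = 576.9 − 567 ≈ 10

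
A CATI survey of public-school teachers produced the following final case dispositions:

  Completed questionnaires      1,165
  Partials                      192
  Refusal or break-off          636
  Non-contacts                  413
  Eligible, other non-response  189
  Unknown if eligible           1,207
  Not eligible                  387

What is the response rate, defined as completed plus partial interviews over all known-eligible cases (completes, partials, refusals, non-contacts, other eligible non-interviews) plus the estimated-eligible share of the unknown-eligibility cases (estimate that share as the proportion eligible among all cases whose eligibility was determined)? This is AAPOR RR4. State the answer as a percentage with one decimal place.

37.2%

Num → 1165 + 192 = 1357
Known eligible → 1165 + 192 + 636 + 413 + 189 = 2595
e = 2595 / (2595 + 387) = 2595 / 2982 = 0.8702
e × U → 0.8702 × 1207 = 1050.33
Denom → 2595 + 1050.33 = 3645.33
RR4 = 1357 / 3645.33 = 0.3723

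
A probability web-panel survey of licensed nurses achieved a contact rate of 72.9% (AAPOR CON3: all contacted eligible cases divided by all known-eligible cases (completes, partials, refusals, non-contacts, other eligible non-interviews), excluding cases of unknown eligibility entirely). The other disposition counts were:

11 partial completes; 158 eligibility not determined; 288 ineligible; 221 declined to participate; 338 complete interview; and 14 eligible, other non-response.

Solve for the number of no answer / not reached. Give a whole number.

Top: 338 + 11 + 221 + 14 = 584
CON3 = 584 / D = 0.729
D = 584 / 0.729 = 801.1
Rest of base = 584
no answer / not reached = 801.1 − 584 ≈ 217

217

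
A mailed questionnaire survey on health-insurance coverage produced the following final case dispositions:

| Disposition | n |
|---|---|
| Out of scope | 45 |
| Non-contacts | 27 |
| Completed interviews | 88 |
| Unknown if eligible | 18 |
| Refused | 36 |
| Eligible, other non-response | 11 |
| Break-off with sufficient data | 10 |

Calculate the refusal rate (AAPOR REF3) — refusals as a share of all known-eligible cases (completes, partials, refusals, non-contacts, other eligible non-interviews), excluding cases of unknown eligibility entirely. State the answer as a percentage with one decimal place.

20.9%

Top: 36
Base: 88 + 10 + 36 + 27 + 11 = 172
REF3 = 36 / 172 = 0.2093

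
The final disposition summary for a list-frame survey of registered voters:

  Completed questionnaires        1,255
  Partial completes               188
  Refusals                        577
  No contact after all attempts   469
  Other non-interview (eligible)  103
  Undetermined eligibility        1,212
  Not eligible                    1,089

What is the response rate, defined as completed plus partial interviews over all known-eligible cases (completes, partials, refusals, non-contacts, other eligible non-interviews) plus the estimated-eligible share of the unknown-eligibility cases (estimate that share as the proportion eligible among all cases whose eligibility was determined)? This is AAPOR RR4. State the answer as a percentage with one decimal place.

Numerator = 1255 + 188 = 1443
Eligible (known) = 1255 + 188 + 577 + 469 + 103 = 2592
e = 2592 / (2592 + 1089) = 2592 / 3681 = 0.7042
Estimated eligible among unknowns = 0.7042 × 1212 = 853.49
Denom = 2592 + 853.49 = 3445.49
RR4 = 1443 / 3445.49 = 0.4188

41.9%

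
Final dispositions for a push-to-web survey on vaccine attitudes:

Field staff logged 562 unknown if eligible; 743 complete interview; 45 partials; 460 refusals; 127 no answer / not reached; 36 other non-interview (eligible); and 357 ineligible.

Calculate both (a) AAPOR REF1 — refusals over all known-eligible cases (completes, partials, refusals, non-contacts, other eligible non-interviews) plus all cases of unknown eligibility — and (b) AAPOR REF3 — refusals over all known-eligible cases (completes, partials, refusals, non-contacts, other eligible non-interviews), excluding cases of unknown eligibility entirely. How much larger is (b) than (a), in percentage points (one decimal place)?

9.3

Numerator → 460
Denom → 743 + 45 + 460 + 127 + 36 + 562 = 1973
REF1 = 460 / 1973 = 0.2331
Denom → 743 + 45 + 460 + 127 + 36 = 1411
REF3 = 460 / 1411 = 0.3260
Difference = 32.60 − 23.31 = 9.29 percentage points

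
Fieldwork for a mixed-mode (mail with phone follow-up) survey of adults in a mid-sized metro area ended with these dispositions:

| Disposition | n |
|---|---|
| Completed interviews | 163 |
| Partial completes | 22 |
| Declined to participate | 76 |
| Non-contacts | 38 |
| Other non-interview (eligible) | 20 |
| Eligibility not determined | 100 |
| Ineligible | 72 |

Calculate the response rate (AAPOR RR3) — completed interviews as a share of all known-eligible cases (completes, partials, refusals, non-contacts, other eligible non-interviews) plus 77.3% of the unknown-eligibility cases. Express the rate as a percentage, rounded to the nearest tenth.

41.1%

Numerator → 163
Determined eligible → 163 + 22 + 76 + 38 + 20 = 319
Estimated eligible among unknowns → 0.7730 × 100 = 77.30
Base → 319 + 77.30 = 396.30
RR3 = 163 / 396.30 = 0.4113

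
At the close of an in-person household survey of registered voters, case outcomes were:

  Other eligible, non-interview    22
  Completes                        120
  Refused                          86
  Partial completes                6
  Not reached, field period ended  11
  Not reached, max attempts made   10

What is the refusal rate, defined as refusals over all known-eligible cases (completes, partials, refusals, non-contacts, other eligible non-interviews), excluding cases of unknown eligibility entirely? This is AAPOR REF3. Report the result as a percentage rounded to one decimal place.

33.7%

No answer / not reached = 11 + 10 = 21
Numerator → 86
Denom → 120 + 6 + 86 + 21 + 22 = 255
REF3 = 86 / 255 = 0.3373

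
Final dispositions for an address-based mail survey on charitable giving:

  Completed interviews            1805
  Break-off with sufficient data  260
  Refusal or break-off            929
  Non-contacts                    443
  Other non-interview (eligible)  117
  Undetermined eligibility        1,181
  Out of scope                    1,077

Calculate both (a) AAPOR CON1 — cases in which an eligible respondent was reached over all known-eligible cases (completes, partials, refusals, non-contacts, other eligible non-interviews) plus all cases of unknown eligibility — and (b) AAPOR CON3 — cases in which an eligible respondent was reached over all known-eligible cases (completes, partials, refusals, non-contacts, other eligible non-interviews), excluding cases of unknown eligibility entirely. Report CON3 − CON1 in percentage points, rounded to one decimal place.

Numerator: 1805 + 260 + 929 + 117 = 3111
Denom: 1805 + 260 + 929 + 443 + 117 + 1181 = 4735
CON1 = 3111 / 4735 = 0.6570
Denom: 1805 + 260 + 929 + 443 + 117 = 3554
CON3 = 3111 / 3554 = 0.8754
Difference = 87.54 − 65.70 = 21.84 percentage points

21.8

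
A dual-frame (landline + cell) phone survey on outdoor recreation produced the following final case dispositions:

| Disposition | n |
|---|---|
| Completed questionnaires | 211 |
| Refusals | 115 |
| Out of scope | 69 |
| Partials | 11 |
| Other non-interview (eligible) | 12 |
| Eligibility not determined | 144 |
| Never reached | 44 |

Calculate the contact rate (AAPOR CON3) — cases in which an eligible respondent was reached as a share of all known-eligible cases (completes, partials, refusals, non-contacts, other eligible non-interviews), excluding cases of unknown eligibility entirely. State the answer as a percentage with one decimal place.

Numerator: 211 + 11 + 115 + 12 = 349
Denominator: 211 + 11 + 115 + 44 + 12 = 393
CON3 = 349 / 393 = 0.8880

88.8%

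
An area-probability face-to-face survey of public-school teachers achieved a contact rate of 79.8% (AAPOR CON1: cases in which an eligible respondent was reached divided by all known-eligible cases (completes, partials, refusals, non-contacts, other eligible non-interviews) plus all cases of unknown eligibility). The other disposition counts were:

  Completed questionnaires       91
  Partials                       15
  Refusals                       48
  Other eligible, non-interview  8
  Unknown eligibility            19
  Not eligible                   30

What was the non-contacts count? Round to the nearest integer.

22

Top: 91 + 15 + 48 + 8 = 162
CON1 = 162 / D = 0.798
D = 162 / 0.798 = 203.0
Other denominator terms total 181
non-contacts = 203.0 − 181 ≈ 22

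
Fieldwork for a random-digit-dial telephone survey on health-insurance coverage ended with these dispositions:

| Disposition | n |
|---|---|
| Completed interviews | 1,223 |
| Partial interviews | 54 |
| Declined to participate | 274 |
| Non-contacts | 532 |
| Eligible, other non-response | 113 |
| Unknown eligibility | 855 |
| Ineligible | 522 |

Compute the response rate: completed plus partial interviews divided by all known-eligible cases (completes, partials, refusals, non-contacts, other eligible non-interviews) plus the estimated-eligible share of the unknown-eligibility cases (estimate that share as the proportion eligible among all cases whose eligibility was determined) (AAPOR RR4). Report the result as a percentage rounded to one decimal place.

Num: 1223 + 54 = 1277
Determined eligible: 1223 + 54 + 274 + 532 + 113 = 2196
e = 2196 / (2196 + 522) = 2196 / 2718 = 0.8079
Eligible share of unknowns: 0.8079 × 855 = 690.75
Denominator: 2196 + 690.75 = 2886.75
RR4 = 1277 / 2886.75 = 0.4424

44.2%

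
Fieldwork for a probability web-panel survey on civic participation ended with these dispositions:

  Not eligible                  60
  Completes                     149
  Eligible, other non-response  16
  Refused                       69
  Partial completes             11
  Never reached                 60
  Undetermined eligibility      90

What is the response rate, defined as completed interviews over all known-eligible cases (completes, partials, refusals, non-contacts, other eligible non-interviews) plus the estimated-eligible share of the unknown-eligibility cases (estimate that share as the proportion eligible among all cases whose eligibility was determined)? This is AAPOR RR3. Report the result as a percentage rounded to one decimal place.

Top = 149
Determined eligible = 149 + 11 + 69 + 60 + 16 = 305
e = 305 / (305 + 60) = 305 / 365 = 0.8356
Eligible share of unknowns = 0.8356 × 90 = 75.20
Denominator = 305 + 75.20 = 380.20
RR3 = 149 / 380.20 = 0.3919

39.2%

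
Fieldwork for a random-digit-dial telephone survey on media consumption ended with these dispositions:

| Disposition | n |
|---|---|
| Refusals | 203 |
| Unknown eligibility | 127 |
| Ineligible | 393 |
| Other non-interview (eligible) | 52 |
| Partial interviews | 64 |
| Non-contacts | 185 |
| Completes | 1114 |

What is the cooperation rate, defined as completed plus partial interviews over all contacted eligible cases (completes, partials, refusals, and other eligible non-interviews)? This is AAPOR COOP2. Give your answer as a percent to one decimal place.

82.2%

Num → 1114 + 64 = 1178
Denominator → 1114 + 64 + 203 + 52 = 1433
COOP2 = 1178 / 1433 = 0.8221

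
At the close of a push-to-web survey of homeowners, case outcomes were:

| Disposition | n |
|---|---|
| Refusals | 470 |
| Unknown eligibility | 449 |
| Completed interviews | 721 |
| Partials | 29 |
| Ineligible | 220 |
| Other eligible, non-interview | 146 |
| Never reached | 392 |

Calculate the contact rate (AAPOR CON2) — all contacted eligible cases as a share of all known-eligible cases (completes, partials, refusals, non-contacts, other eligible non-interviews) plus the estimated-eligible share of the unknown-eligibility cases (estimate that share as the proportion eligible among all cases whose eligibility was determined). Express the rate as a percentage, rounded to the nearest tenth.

63.3%

Numerator: 721 + 29 + 470 + 146 = 1366
Determined eligible: 721 + 29 + 470 + 392 + 146 = 1758
e = 1758 / (1758 + 220) = 1758 / 1978 = 0.8888
Eligible share of unknowns: 0.8888 × 449 = 399.07
Denom: 1758 + 399.07 = 2157.07
CON2 = 1366 / 2157.07 = 0.6333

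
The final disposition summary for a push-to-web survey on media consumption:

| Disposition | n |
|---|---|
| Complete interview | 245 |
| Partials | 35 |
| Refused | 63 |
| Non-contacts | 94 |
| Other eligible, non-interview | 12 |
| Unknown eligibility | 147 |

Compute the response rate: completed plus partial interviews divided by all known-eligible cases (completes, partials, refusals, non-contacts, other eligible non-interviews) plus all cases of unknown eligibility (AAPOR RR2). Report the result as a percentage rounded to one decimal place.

Num → 245 + 35 = 280
Base → 245 + 35 + 63 + 94 + 12 + 147 = 596
RR2 = 280 / 596 = 0.4698

47.0%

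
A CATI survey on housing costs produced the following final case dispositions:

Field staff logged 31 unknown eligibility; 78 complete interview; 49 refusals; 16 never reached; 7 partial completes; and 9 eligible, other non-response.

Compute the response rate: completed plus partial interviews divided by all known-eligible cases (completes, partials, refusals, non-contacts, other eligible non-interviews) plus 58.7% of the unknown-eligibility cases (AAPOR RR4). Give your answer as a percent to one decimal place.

Top = 78 + 7 = 85
Known eligible = 78 + 7 + 49 + 16 + 9 = 159
Eligible share of unknowns = 0.5870 × 31 = 18.20
Denom = 159 + 18.20 = 177.20
RR4 = 85 / 177.20 = 0.4797

48.0%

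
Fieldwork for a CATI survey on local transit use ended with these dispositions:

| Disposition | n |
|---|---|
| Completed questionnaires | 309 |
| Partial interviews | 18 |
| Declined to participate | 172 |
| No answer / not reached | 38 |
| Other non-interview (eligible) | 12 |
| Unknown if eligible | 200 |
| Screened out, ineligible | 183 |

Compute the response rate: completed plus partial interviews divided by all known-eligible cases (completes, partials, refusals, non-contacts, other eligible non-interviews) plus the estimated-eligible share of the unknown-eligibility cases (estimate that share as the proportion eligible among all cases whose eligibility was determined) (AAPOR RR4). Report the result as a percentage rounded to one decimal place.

Num: 309 + 18 = 327
Determined eligible: 309 + 18 + 172 + 38 + 12 = 549
e = 549 / (549 + 183) = 549 / 732 = 0.7500
Eligible share of unknowns: 0.7500 × 200 = 150.00
Denominator: 549 + 150.00 = 699.00
RR4 = 327 / 699.00 = 0.4678

46.8%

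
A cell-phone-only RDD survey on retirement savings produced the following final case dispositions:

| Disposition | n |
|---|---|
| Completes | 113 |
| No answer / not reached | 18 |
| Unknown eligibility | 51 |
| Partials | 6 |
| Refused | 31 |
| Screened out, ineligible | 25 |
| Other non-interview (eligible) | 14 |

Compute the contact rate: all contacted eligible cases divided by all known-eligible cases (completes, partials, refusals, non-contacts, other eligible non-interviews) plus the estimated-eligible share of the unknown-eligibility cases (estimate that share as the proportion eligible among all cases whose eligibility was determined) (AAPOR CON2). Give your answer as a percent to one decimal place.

Numerator = 113 + 6 + 31 + 14 = 164
Determined eligible = 113 + 6 + 31 + 18 + 14 = 182
e = 182 / (182 + 25) = 182 / 207 = 0.8792
Estimated eligible among unknowns = 0.8792 × 51 = 44.84
Base = 182 + 44.84 = 226.84
CON2 = 164 / 226.84 = 0.7230

72.3%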